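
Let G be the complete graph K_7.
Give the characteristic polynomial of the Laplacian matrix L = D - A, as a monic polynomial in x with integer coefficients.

The graph has 7 vertices and degree multiset [6, 6, 6, 6, 6, 6, 6]; D is the diagonal matrix of degrees and L = D - A. Computing det(xI - L) by cofactor expansion (or equivalently via sum-over-permutations) gives x^7 - 42x^6 + 735x^5 - 6860x^4 + 36015x^3 - 100842x^2 + 117649x. The constant term is 0 because L is singular (the all-ones vector lies in its kernel). By the matrix-tree theorem the graph has (1/7) * product of the nonzero eigenvalues = 16807 spanning trees. The eigenvalues sum to 42, which equals trace(L) = 2|E|.

x^7 - 42x^6 + 735x^5 - 6860x^4 + 36015x^3 - 100842x^2 + 117649x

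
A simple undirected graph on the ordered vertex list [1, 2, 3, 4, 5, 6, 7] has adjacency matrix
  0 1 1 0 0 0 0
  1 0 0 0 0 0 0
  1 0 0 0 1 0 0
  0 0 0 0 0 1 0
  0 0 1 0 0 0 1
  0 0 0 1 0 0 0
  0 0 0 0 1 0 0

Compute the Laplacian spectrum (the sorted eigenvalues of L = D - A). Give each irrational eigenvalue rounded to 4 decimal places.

[0, 0, 0.3820, 1.3820, 2, 2.6180, 3.6180]

Reading degrees in the order [1, 2, 3, 4, 5, 6, 7] gives [2, 1, 2, 1, 2, 1, 1]; set D = diag(2, 1, 2, 1, 2, 1, 1) and form L = D - A. The multiplicity of 0 as a Laplacian eigenvalue equals the number of connected components. The 2 zero eigenvalues correspond to the 2 connected components. The largest eigenvalue, 3.6180, is at most the vertex count 7. The eigenvalues sum to 10, which equals trace(L) = 2|E|.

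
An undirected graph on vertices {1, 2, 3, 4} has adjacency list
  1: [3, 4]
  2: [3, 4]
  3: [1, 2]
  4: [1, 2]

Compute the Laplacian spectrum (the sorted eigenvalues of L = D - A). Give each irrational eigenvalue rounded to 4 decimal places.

Reading degrees in the order [1, 2, 3, 4] gives [2, 2, 2, 2]; set D = diag(2, 2, 2, 2) and form L = D - A. L is symmetric positive semidefinite, so every eigenvalue is real and nonnegative. The eigenvalues sum to 8, which equals trace(L) = 2|E|. There is one zero in the spectrum, matching the 1 component.

[0, 2, 2, 4]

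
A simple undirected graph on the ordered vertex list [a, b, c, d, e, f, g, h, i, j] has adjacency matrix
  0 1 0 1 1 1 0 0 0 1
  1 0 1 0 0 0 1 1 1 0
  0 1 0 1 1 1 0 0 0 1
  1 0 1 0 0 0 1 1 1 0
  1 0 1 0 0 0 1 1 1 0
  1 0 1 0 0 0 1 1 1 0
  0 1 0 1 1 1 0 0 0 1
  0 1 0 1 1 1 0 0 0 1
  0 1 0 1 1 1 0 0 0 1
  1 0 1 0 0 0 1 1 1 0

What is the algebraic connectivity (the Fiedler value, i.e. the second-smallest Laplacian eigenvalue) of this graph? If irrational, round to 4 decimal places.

Reading degrees in the order [a, b, c, d, e, f, g, h, i, j] gives [5, 5, 5, 5, 5, 5, 5, 5, 5, 5]; set D = diag(5, 5, 5, 5, 5, 5, 5, 5, 5, 5) and form L = D - A. The sorted Laplacian eigenvalues are [0, 5, 5, 5, 5, 5, 5, 5, 5, 10]; the algebraic connectivity is the second entry, 5. The largest eigenvalue, 10, is at most the vertex count 10. The eigenvalues sum to 50, which equals trace(L) = 2|E|.

5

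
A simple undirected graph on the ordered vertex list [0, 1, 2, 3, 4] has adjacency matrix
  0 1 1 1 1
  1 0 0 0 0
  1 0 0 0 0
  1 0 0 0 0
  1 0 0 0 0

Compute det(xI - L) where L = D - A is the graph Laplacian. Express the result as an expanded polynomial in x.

x^5 - 8x^4 + 18x^3 - 16x^2 + 5x

Each diagonal entry of L is the vertex degree and each off-diagonal entry is -1 where an edge is present, 0 otherwise; in the order [0, 1, 2, 3, 4] the diagonal is [4, 1, 1, 1, 1]. L has integer entries, so p(x) = det(xI - L) has integer coefficients. Expanding the determinant yields x^5 - 8x^4 + 18x^3 - 16x^2 + 5x. The constant term is 0 because L is singular (the all-ones vector lies in its kernel). The largest eigenvalue, 5, is at most the vertex count 5.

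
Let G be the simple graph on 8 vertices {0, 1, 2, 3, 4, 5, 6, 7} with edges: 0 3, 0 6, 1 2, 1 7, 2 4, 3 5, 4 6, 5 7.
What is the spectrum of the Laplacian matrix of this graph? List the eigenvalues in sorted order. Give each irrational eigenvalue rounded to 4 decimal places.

Each diagonal entry of L is the vertex degree and each off-diagonal entry is -1 where an edge is present, 0 otherwise; in the order [0, 1, 2, 3, 4, 5, 6, 7] the diagonal is [2, 2, 2, 2, 2, 2, 2, 2]. Diagonalising L (or applying a numerical eigensolver to the 8x8 matrix) gives the spectrum above. There is one zero in the spectrum, matching the 1 component.

[0, 0.5858, 0.5858, 2, 2, 3.4142, 3.4142, 4]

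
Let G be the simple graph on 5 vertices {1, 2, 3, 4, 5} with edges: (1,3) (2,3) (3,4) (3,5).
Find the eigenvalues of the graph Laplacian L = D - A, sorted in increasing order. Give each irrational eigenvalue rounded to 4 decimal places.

Each diagonal entry of L is the vertex degree and each off-diagonal entry is -1 where an edge is present, 0 otherwise; in the order [1, 2, 3, 4, 5] the diagonal is [1, 1, 4, 1, 1]. Since every row of L sums to 0, the all-ones vector is in the kernel and 0 is an eigenvalue. The eigenvalues sum to 8, which equals trace(L) = 2|E|.

[0, 1, 1, 1, 5]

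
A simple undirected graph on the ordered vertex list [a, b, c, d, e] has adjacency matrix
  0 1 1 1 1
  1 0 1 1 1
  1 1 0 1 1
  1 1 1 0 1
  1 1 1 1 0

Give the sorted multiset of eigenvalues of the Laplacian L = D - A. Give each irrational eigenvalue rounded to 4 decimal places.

[0, 5, 5, 5, 5]

With the vertex order [a, b, c, d, e], the degrees are [4, 4, 4, 4, 4], giving D = diag(4, 4, 4, 4, 4) and L = D - A. Since every row of L sums to 0, the all-ones vector is in the kernel and 0 is an eigenvalue.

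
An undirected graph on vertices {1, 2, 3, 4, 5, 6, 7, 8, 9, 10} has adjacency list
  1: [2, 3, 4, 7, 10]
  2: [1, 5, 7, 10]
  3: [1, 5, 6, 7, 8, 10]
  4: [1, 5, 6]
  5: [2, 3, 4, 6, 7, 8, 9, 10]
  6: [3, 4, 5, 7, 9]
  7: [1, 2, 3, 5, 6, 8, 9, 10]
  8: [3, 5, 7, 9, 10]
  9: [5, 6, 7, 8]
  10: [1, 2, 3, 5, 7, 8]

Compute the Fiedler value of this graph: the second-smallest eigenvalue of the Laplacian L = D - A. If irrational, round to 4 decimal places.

With the vertex order [1, 2, 3, 4, 5, 6, 7, 8, 9, 10], the degrees are [5, 4, 6, 3, 8, 5, 8, 5, 4, 6], giving D = diag(5, 4, 6, 3, 8, 5, 8, 5, 4, 6) and L = D - A. Computing the eigenvalues of L and sorting gives [0, 2.7011, 2.9931, 4.5579, 5.2191, 5.6086, 7.1196, 7.5557, 8.9477, 9.2971]. The Fiedler value lambda_2 = 2.7011 is strictly positive, so the graph is connected. There is one zero in the spectrum, matching the 1 component.

2.7011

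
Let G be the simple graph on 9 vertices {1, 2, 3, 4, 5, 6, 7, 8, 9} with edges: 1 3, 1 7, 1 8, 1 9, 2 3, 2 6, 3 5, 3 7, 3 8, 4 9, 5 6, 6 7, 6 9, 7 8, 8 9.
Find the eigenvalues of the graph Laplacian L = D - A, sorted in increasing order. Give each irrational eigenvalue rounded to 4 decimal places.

Reading degrees in the order [1, 2, 3, 4, 5, 6, 7, 8, 9] gives [4, 2, 5, 1, 2, 4, 4, 4, 4]; set D = diag(4, 2, 5, 1, 2, 4, 4, 4, 4) and form L = D - A. Since every row of L sums to 0, the all-ones vector is in the kernel and 0 is an eigenvalue.

[0, 0.7755, 1.7080, 2, 3.6487, 4.1380, 5, 6.2605, 6.4693]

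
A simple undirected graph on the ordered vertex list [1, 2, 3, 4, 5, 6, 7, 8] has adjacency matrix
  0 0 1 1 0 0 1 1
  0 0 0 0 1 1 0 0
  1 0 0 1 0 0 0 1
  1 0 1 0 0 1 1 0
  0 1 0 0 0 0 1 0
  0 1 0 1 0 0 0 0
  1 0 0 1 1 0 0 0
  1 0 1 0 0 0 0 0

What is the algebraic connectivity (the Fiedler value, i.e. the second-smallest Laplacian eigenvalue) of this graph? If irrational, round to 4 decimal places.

0.6518

Each diagonal entry of L is the vertex degree and each off-diagonal entry is -1 where an edge is present, 0 otherwise; in the order [1, 2, 3, 4, 5, 6, 7, 8] the diagonal is [4, 2, 3, 4, 2, 2, 3, 2]. The sorted Laplacian eigenvalues are [0, 0.6518, 1.5985, 2.1467, 3.3983, 3.7104, 5.1238, 5.3706]; the algebraic connectivity is the second entry, 0.6518. There is one zero in the spectrum, matching the 1 component.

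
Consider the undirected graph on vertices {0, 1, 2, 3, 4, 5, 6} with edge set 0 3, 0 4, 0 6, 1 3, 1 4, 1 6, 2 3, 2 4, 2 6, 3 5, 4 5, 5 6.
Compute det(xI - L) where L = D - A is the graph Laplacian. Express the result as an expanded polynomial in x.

x^7 - 24x^6 + 234x^5 - 1192x^4 + 3357x^3 - 4968x^2 + 3024x

Each diagonal entry of L is the vertex degree and each off-diagonal entry is -1 where an edge is present, 0 otherwise; in the order [0, 1, 2, 3, 4, 5, 6] the diagonal is [3, 3, 3, 4, 4, 3, 4]. L has integer entries, so p(x) = det(xI - L) has integer coefficients. Expanding the determinant yields x^7 - 24x^6 + 234x^5 - 1192x^4 + 3357x^3 - 4968x^2 + 3024x. The coefficient of x^6 equals -trace(L) = -24, matching the sum of degrees. There is one zero in the spectrum, matching the 1 component.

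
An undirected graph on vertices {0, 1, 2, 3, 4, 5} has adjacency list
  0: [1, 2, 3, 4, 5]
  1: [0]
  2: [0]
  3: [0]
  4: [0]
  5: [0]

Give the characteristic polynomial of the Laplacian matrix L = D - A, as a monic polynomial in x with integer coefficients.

Each diagonal entry of L is the vertex degree and each off-diagonal entry is -1 where an edge is present, 0 otherwise; in the order [0, 1, 2, 3, 4, 5] the diagonal is [5, 1, 1, 1, 1, 1]. L has integer entries, so p(x) = det(xI - L) has integer coefficients. Expanding the determinant yields x^6 - 10x^5 + 30x^4 - 40x^3 + 25x^2 - 6x. Since p(0) = det(-L) = 0, x divides p(x). By the matrix-tree theorem the graph has (1/6) * product of the nonzero eigenvalues = 1 spanning tree.

x^6 - 10x^5 + 30x^4 - 40x^3 + 25x^2 - 6x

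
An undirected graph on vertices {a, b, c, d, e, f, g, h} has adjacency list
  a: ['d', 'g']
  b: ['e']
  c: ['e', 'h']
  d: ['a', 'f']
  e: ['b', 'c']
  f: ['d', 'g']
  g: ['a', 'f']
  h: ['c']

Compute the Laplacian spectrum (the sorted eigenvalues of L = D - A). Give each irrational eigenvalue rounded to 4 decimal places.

[0, 0, 0.5858, 2, 2, 2, 3.4142, 4]

Each diagonal entry of L is the vertex degree and each off-diagonal entry is -1 where an edge is present, 0 otherwise; in the order [a, b, c, d, e, f, g, h] the diagonal is [2, 1, 2, 2, 2, 2, 2, 1]. The multiplicity of 0 as a Laplacian eigenvalue equals the number of connected components. The 2 zero eigenvalues correspond to the 2 connected components.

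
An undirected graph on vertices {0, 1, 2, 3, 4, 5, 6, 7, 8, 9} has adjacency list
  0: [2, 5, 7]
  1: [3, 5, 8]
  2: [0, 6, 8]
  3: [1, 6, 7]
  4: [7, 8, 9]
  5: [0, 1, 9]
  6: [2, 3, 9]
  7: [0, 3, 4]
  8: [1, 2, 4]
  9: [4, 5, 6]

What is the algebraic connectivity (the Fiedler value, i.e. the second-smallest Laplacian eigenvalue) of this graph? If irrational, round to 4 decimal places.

2

Reading degrees in the order [0, 1, 2, 3, 4, 5, 6, 7, 8, 9] gives [3, 3, 3, 3, 3, 3, 3, 3, 3, 3]; set D = diag(3, 3, 3, 3, 3, 3, 3, 3, 3, 3) and form L = D - A. The smallest Laplacian eigenvalue is always 0. The next one, lambda_2 = 2, measures how hard the graph is to disconnect: larger values mean better connectivity. The eigenvalues sum to 30, which equals trace(L) = 2|E|.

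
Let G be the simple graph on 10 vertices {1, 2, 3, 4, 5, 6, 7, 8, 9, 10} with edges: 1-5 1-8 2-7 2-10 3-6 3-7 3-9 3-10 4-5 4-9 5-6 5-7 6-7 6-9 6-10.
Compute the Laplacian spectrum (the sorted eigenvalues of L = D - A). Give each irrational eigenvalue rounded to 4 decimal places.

[0, 0.3722, 1.1756, 2.1766, 2.3637, 3.2540, 3.5186, 4.8377, 5.9082, 6.3934]

Reading degrees in the order [1, 2, 3, 4, 5, 6, 7, 8, 9, 10] gives [2, 2, 4, 2, 4, 5, 4, 1, 3, 3]; set D = diag(2, 2, 4, 2, 4, 5, 4, 1, 3, 3) and form L = D - A. Since every row of L sums to 0, the all-ones vector is in the kernel and 0 is an eigenvalue. The single zero eigenvalue shows the graph is connected. There is one zero in the spectrum, matching the 1 component.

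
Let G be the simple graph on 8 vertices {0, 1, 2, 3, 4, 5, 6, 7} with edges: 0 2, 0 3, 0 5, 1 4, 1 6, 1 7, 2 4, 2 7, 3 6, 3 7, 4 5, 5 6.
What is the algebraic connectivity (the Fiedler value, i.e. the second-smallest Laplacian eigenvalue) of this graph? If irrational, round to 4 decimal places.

2

Each diagonal entry of L is the vertex degree and each off-diagonal entry is -1 where an edge is present, 0 otherwise; in the order [0, 1, 2, 3, 4, 5, 6, 7] the diagonal is [3, 3, 3, 3, 3, 3, 3, 3]. Computing the eigenvalues of L and sorting gives [0, 2, 2, 2, 4, 4, 4, 6]. The Fiedler value lambda_2 = 2 is strictly positive, so the graph is connected.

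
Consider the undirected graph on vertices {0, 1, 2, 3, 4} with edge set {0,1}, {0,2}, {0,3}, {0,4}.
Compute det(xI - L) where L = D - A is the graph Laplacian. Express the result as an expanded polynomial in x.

With the vertex order [0, 1, 2, 3, 4], the degrees are [4, 1, 1, 1, 1], giving D = diag(4, 1, 1, 1, 1) and L = D - A. The eigenvalues of L are [0, 1, 1, 1, 5]; the characteristic polynomial is the product of (x - lambda_i), which multiplies out to x^5 - 8x^4 + 18x^3 - 16x^2 + 5x. The constant term is 0 because L is singular (the all-ones vector lies in its kernel). The largest eigenvalue, 5, is at most the vertex count 5.

x^5 - 8x^4 + 18x^3 - 16x^2 + 5x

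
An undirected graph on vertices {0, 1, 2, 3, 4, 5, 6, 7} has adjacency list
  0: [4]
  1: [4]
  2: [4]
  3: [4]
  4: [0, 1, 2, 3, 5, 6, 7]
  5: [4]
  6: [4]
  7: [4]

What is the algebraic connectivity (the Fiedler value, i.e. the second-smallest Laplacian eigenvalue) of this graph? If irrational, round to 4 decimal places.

Each diagonal entry of L is the vertex degree and each off-diagonal entry is -1 where an edge is present, 0 otherwise; in the order [0, 1, 2, 3, 4, 5, 6, 7] the diagonal is [1, 1, 1, 1, 7, 1, 1, 1]. The smallest Laplacian eigenvalue is always 0. The next one, lambda_2 = 1, measures how hard the graph is to disconnect: larger values mean better connectivity. The eigenvalues sum to 14, which equals trace(L) = 2|E|. By the matrix-tree theorem the graph has (1/8) * product of the nonzero eigenvalues = 1 spanning tree.

1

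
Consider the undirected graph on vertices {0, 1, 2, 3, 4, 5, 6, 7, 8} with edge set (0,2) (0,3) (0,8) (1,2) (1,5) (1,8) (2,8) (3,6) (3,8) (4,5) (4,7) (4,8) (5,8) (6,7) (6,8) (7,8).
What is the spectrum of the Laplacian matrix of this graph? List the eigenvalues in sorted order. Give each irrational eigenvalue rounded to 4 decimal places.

[0, 1.5858, 1.5858, 3, 3, 4.4142, 4.4142, 5, 9]

With the vertex order [0, 1, 2, 3, 4, 5, 6, 7, 8], the degrees are [3, 3, 3, 3, 3, 3, 3, 3, 8], giving D = diag(3, 3, 3, 3, 3, 3, 3, 3, 8) and L = D - A. The multiplicity of 0 as a Laplacian eigenvalue equals the number of connected components. There is one zero in the spectrum, matching the 1 component. The largest eigenvalue, 9, is at most the vertex count 9.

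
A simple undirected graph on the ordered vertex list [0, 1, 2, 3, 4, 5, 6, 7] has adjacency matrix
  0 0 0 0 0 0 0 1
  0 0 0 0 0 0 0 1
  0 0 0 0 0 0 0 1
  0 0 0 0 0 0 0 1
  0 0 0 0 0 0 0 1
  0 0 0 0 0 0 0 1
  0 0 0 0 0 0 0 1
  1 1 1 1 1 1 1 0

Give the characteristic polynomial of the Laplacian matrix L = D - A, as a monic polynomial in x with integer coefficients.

With the vertex order [0, 1, 2, 3, 4, 5, 6, 7], the degrees are [1, 1, 1, 1, 1, 1, 1, 7], giving D = diag(1, 1, 1, 1, 1, 1, 1, 7) and L = D - A. Computing det(xI - L) by cofactor expansion (or equivalently via sum-over-permutations) gives x^8 - 14x^7 + 63x^6 - 140x^5 + 175x^4 - 126x^3 + 49x^2 - 8x. Since p(0) = det(-L) = 0, x divides p(x).

x^8 - 14x^7 + 63x^6 - 140x^5 + 175x^4 - 126x^3 + 49x^2 - 8x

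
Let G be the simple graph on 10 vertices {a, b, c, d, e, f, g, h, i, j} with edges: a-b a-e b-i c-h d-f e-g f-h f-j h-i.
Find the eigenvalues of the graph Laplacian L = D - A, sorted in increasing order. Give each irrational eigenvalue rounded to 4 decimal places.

[0, 0.1236, 0.4790, 0.7723, 1, 1.5904, 2.5350, 3.1669, 3.6885, 4.6442]

Each diagonal entry of L is the vertex degree and each off-diagonal entry is -1 where an edge is present, 0 otherwise; in the order [a, b, c, d, e, f, g, h, i, j] the diagonal is [2, 2, 1, 1, 2, 3, 1, 3, 2, 1]. L is symmetric positive semidefinite, so every eigenvalue is real and nonnegative. The single zero eigenvalue shows the graph is connected.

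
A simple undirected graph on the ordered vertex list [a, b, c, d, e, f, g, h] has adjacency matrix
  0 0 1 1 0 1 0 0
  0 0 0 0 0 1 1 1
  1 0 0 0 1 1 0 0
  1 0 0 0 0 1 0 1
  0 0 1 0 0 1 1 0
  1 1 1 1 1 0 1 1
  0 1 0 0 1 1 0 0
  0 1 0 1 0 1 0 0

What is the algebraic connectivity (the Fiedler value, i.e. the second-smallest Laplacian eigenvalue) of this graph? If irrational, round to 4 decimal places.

1.7530

Each diagonal entry of L is the vertex degree and each off-diagonal entry is -1 where an edge is present, 0 otherwise; in the order [a, b, c, d, e, f, g, h] the diagonal is [3, 3, 3, 3, 3, 7, 3, 3]. The smallest Laplacian eigenvalue is always 0. The next one, lambda_2 = 1.7530, measures how hard the graph is to disconnect: larger values mean better connectivity.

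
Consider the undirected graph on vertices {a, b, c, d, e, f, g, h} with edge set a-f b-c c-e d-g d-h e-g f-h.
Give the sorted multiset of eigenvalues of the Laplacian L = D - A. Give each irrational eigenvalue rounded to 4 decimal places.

Reading degrees in the order [a, b, c, d, e, f, g, h] gives [1, 1, 2, 2, 2, 2, 2, 2]; set D = diag(1, 1, 2, 2, 2, 2, 2, 2) and form L = D - A. Diagonalising L (or applying a numerical eigensolver to the 8x8 matrix) gives the spectrum above.

[0, 0.1522, 0.5858, 1.2346, 2, 2.7654, 3.4142, 3.8478]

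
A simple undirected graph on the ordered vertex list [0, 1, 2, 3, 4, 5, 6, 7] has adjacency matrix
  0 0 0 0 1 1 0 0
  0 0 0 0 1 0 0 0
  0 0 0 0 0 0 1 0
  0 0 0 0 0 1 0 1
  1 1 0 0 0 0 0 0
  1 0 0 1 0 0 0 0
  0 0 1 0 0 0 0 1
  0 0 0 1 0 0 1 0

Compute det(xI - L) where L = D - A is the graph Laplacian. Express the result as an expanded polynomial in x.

Reading degrees in the order [0, 1, 2, 3, 4, 5, 6, 7] gives [2, 1, 1, 2, 2, 2, 2, 2]; set D = diag(2, 1, 1, 2, 2, 2, 2, 2) and form L = D - A. Computing det(xI - L) by cofactor expansion (or equivalently via sum-over-permutations) gives x^8 - 14x^7 + 78x^6 - 220x^5 + 330x^4 - 252x^3 + 84x^2 - 8x. The constant term is 0 because L is singular (the all-ones vector lies in its kernel). The largest eigenvalue, 3.8478, is at most the vertex count 8.

x^8 - 14x^7 + 78x^6 - 220x^5 + 330x^4 - 252x^3 + 84x^2 - 8x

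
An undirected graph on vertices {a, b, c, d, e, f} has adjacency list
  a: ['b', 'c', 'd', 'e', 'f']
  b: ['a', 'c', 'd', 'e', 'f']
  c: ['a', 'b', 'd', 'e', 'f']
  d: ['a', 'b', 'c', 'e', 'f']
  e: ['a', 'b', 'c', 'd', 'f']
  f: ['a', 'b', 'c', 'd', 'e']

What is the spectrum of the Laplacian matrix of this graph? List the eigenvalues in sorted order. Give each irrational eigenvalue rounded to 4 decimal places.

[0, 6, 6, 6, 6, 6]

Reading degrees in the order [a, b, c, d, e, f] gives [5, 5, 5, 5, 5, 5]; set D = diag(5, 5, 5, 5, 5, 5) and form L = D - A. L is symmetric positive semidefinite, so every eigenvalue is real and nonnegative. The eigenvalues sum to 30, which equals trace(L) = 2|E|.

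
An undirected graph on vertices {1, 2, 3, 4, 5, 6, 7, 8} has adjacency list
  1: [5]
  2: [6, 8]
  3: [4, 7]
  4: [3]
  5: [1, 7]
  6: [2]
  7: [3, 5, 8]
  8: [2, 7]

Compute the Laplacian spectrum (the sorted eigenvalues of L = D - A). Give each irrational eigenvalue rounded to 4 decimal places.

Reading degrees in the order [1, 2, 3, 4, 5, 6, 7, 8] gives [1, 2, 2, 1, 2, 1, 3, 2]; set D = diag(1, 2, 2, 1, 2, 1, 3, 2) and form L = D - A. The multiplicity of 0 as a Laplacian eigenvalue equals the number of connected components. The single zero eigenvalue shows the graph is connected. The largest eigenvalue, 4.4383, is at most the vertex count 8. By the matrix-tree theorem the graph has (1/8) * product of the nonzero eigenvalues = 1 spanning tree.

[0, 0.2434, 0.3820, 1.1798, 2, 2.6180, 3.1386, 4.4383]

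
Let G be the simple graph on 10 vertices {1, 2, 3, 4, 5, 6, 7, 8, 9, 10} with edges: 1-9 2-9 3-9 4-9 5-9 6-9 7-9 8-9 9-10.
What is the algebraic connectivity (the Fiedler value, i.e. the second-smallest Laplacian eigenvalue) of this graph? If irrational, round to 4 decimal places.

1

Reading degrees in the order [1, 2, 3, 4, 5, 6, 7, 8, 9, 10] gives [1, 1, 1, 1, 1, 1, 1, 1, 9, 1]; set D = diag(1, 1, 1, 1, 1, 1, 1, 1, 9, 1) and form L = D - A. The sorted Laplacian eigenvalues are [0, 1, 1, 1, 1, 1, 1, 1, 1, 10]; the algebraic connectivity is the second entry, 1. There is one zero in the spectrum, matching the 1 component.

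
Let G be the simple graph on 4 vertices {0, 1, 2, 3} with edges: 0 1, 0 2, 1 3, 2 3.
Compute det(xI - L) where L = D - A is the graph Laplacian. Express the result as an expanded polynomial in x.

x^4 - 8x^3 + 20x^2 - 16x

Reading degrees in the order [0, 1, 2, 3] gives [2, 2, 2, 2]; set D = diag(2, 2, 2, 2) and form L = D - A. The eigenvalues of L are [0, 2, 2, 4]; the characteristic polynomial is the product of (x - lambda_i), which multiplies out to x^4 - 8x^3 + 20x^2 - 16x. The constant term is 0 because L is singular (the all-ones vector lies in its kernel).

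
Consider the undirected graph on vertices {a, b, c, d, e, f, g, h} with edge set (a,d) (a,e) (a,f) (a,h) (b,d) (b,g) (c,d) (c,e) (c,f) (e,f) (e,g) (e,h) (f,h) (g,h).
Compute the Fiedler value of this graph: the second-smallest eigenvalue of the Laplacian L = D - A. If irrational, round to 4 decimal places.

With the vertex order [a, b, c, d, e, f, g, h], the degrees are [4, 2, 3, 3, 5, 4, 3, 4], giving D = diag(4, 2, 3, 3, 5, 4, 3, 4) and L = D - A. The sorted Laplacian eigenvalues are [0, 1.4384, 2.1088, 3.2954, 4, 5.3174, 5.5616, 6.2784]; the algebraic connectivity is the second entry, 1.4384. By the matrix-tree theorem the graph has (1/8) * product of the nonzero eigenvalues = 928 spanning trees.

1.4384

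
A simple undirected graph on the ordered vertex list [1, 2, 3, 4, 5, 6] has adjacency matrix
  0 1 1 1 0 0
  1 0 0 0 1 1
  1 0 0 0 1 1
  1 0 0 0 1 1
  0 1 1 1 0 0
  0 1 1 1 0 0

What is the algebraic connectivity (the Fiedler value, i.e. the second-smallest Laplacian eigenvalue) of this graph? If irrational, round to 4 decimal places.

With the vertex order [1, 2, 3, 4, 5, 6], the degrees are [3, 3, 3, 3, 3, 3], giving D = diag(3, 3, 3, 3, 3, 3) and L = D - A. The sorted Laplacian eigenvalues are [0, 3, 3, 3, 3, 6]; the algebraic connectivity is the second entry, 3. The eigenvalues sum to 18, which equals trace(L) = 2|E|.

3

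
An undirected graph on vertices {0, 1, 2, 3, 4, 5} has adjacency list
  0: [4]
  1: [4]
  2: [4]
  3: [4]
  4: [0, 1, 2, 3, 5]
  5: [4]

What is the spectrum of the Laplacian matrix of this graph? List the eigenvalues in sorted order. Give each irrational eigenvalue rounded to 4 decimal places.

Reading degrees in the order [0, 1, 2, 3, 4, 5] gives [1, 1, 1, 1, 5, 1]; set D = diag(1, 1, 1, 1, 5, 1) and form L = D - A. Diagonalising L (or applying a numerical eigensolver to the 6x6 matrix) gives the spectrum above. There is one zero in the spectrum, matching the 1 component. By the matrix-tree theorem the graph has (1/6) * product of the nonzero eigenvalues = 1 spanning tree.

[0, 1, 1, 1, 1, 6]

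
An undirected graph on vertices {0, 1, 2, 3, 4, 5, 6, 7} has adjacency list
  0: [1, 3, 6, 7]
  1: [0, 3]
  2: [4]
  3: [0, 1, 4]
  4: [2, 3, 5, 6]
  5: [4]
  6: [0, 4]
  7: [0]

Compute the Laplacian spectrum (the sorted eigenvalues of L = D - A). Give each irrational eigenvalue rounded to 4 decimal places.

[0, 0.5075, 1, 1.1373, 1.7550, 3.3198, 4.6380, 5.6424]

Each diagonal entry of L is the vertex degree and each off-diagonal entry is -1 where an edge is present, 0 otherwise; in the order [0, 1, 2, 3, 4, 5, 6, 7] the diagonal is [4, 2, 1, 3, 4, 1, 2, 1]. The multiplicity of 0 as a Laplacian eigenvalue equals the number of connected components. The single zero eigenvalue shows the graph is connected. There is one zero in the spectrum, matching the 1 component.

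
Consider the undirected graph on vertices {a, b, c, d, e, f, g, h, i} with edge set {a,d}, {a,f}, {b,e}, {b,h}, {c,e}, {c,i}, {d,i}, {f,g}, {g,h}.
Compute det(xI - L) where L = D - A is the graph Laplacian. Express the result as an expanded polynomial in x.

x^9 - 18x^8 + 135x^7 - 546x^6 + 1287x^5 - 1782x^4 + 1386x^3 - 540x^2 + 81x

With the vertex order [a, b, c, d, e, f, g, h, i], the degrees are [2, 2, 2, 2, 2, 2, 2, 2, 2], giving D = diag(2, 2, 2, 2, 2, 2, 2, 2, 2) and L = D - A. Computing det(xI - L) by cofactor expansion (or equivalently via sum-over-permutations) gives x^9 - 18x^8 + 135x^7 - 546x^6 + 1287x^5 - 1782x^4 + 1386x^3 - 540x^2 + 81x. Since p(0) = det(-L) = 0, x divides p(x). There is one zero in the spectrum, matching the 1 component.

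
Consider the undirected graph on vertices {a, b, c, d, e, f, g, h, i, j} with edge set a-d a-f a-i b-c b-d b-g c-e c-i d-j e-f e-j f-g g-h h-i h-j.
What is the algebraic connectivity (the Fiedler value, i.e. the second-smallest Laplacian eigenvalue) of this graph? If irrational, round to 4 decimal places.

2

Each diagonal entry of L is the vertex degree and each off-diagonal entry is -1 where an edge is present, 0 otherwise; in the order [a, b, c, d, e, f, g, h, i, j] the diagonal is [3, 3, 3, 3, 3, 3, 3, 3, 3, 3]. The smallest Laplacian eigenvalue is always 0. The next one, lambda_2 = 2, measures how hard the graph is to disconnect: larger values mean better connectivity. There is one zero in the spectrum, matching the 1 component. The eigenvalues sum to 30, which equals trace(L) = 2|E|.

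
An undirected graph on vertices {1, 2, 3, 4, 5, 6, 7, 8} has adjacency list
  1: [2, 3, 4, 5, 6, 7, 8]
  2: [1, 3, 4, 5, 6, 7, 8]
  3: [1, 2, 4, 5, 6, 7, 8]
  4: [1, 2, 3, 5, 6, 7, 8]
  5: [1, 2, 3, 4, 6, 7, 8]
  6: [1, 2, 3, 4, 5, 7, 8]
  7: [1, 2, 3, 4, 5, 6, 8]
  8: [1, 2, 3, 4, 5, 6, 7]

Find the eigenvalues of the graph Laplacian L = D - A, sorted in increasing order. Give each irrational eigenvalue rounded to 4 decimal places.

Reading degrees in the order [1, 2, 3, 4, 5, 6, 7, 8] gives [7, 7, 7, 7, 7, 7, 7, 7]; set D = diag(7, 7, 7, 7, 7, 7, 7, 7) and form L = D - A. The multiplicity of 0 as a Laplacian eigenvalue equals the number of connected components. The single zero eigenvalue shows the graph is connected. The largest eigenvalue, 8, is at most the vertex count 8.

[0, 8, 8, 8, 8, 8, 8, 8]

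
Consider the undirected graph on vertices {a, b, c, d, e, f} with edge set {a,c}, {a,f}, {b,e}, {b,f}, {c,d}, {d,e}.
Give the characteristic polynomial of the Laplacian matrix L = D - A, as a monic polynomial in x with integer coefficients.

x^6 - 12x^5 + 54x^4 - 112x^3 + 105x^2 - 36x

Each diagonal entry of L is the vertex degree and each off-diagonal entry is -1 where an edge is present, 0 otherwise; in the order [a, b, c, d, e, f] the diagonal is [2, 2, 2, 2, 2, 2]. L has integer entries, so p(x) = det(xI - L) has integer coefficients. Expanding the determinant yields x^6 - 12x^5 + 54x^4 - 112x^3 + 105x^2 - 36x. The coefficient of x^5 equals -trace(L) = -12, matching the sum of degrees.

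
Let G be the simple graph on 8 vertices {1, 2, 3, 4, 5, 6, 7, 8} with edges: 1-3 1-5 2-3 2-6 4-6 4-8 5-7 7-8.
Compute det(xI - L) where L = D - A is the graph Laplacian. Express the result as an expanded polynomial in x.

Each diagonal entry of L is the vertex degree and each off-diagonal entry is -1 where an edge is present, 0 otherwise; in the order [1, 2, 3, 4, 5, 6, 7, 8] the diagonal is [2, 2, 2, 2, 2, 2, 2, 2]. L has integer entries, so p(x) = det(xI - L) has integer coefficients. Expanding the determinant yields x^8 - 16x^7 + 104x^6 - 352x^5 + 660x^4 - 672x^3 + 336x^2 - 64x. The constant term is 0 because L is singular (the all-ones vector lies in its kernel). There is one zero in the spectrum, matching the 1 component. The largest eigenvalue, 4, is at most the vertex count 8.

x^8 - 16x^7 + 104x^6 - 352x^5 + 660x^4 - 672x^3 + 336x^2 - 64x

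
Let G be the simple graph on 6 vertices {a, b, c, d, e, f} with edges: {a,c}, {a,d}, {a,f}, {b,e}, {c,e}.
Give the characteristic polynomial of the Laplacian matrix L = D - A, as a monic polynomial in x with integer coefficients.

Each diagonal entry of L is the vertex degree and each off-diagonal entry is -1 where an edge is present, 0 otherwise; in the order [a, b, c, d, e, f] the diagonal is [3, 1, 2, 1, 2, 1]. L has integer entries, so p(x) = det(xI - L) has integer coefficients. Expanding the determinant yields x^6 - 10x^5 + 35x^4 - 52x^3 + 32x^2 - 6x. Since p(0) = det(-L) = 0, x divides p(x). The largest eigenvalue, 4.2143, is at most the vertex count 6.

x^6 - 10x^5 + 35x^4 - 52x^3 + 32x^2 - 6x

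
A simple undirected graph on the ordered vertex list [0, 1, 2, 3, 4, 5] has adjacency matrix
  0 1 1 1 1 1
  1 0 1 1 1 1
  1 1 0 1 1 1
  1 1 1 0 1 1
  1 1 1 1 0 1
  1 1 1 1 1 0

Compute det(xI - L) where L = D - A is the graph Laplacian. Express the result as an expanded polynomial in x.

x^6 - 30x^5 + 360x^4 - 2160x^3 + 6480x^2 - 7776x

Each diagonal entry of L is the vertex degree and each off-diagonal entry is -1 where an edge is present, 0 otherwise; in the order [0, 1, 2, 3, 4, 5] the diagonal is [5, 5, 5, 5, 5, 5]. Computing det(xI - L) by cofactor expansion (or equivalently via sum-over-permutations) gives x^6 - 30x^5 + 360x^4 - 2160x^3 + 6480x^2 - 7776x. Since p(0) = det(-L) = 0, x divides p(x). The largest eigenvalue, 6, is at most the vertex count 6. There is one zero in the spectrum, matching the 1 component.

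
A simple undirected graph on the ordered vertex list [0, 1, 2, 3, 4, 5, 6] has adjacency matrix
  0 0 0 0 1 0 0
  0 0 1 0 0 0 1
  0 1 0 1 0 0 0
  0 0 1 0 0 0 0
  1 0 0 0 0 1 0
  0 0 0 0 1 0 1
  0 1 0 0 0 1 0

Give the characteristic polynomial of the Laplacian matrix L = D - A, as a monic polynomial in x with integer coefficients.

x^7 - 12x^6 + 55x^5 - 120x^4 + 126x^3 - 56x^2 + 7x

Each diagonal entry of L is the vertex degree and each off-diagonal entry is -1 where an edge is present, 0 otherwise; in the order [0, 1, 2, 3, 4, 5, 6] the diagonal is [1, 2, 2, 1, 2, 2, 2]. Computing det(xI - L) by cofactor expansion (or equivalently via sum-over-permutations) gives x^7 - 12x^6 + 55x^5 - 120x^4 + 126x^3 - 56x^2 + 7x. The coefficient of x^6 equals -trace(L) = -12, matching the sum of degrees. The largest eigenvalue, 3.8019, is at most the vertex count 7.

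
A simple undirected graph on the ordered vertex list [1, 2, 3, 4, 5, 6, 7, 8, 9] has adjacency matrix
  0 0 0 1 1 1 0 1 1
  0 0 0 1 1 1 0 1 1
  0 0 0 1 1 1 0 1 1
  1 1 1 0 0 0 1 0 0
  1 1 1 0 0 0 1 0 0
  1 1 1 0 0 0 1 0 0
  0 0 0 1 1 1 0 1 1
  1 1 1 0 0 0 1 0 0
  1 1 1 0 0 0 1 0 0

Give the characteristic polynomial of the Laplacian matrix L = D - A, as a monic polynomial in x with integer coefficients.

x^9 - 40x^8 + 690x^7 - 6720x^6 + 40485x^5 - 154704x^4 + 366560x^3 - 492800x^2 + 288000x

Reading degrees in the order [1, 2, 3, 4, 5, 6, 7, 8, 9] gives [5, 5, 5, 4, 4, 4, 5, 4, 4]; set D = diag(5, 5, 5, 4, 4, 4, 5, 4, 4) and form L = D - A. Computing det(xI - L) by cofactor expansion (or equivalently via sum-over-permutations) gives x^9 - 40x^8 + 690x^7 - 6720x^6 + 40485x^5 - 154704x^4 + 366560x^3 - 492800x^2 + 288000x. The constant term is 0 because L is singular (the all-ones vector lies in its kernel).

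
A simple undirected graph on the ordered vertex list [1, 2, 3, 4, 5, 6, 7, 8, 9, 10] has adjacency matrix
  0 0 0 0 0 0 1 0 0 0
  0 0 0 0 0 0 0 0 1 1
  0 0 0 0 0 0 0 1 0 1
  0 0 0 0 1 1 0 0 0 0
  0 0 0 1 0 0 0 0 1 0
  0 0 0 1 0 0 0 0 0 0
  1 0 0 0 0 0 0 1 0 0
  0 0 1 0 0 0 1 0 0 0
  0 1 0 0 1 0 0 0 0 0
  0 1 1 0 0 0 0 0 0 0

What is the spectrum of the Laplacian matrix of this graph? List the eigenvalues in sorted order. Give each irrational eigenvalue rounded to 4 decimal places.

[0, 0.0979, 0.3820, 0.8244, 1.3820, 2, 2.6180, 3.1756, 3.6180, 3.9021]

Reading degrees in the order [1, 2, 3, 4, 5, 6, 7, 8, 9, 10] gives [1, 2, 2, 2, 2, 1, 2, 2, 2, 2]; set D = diag(1, 2, 2, 2, 2, 1, 2, 2, 2, 2) and form L = D - A. L is symmetric positive semidefinite, so every eigenvalue is real and nonnegative. The eigenvalues sum to 18, which equals trace(L) = 2|E|. By the matrix-tree theorem the graph has (1/10) * product of the nonzero eigenvalues = 1 spanning tree.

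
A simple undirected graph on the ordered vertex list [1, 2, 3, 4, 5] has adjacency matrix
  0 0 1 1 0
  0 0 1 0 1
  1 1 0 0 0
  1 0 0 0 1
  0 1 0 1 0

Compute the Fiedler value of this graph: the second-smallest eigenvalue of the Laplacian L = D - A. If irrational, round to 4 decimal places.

1.3820

With the vertex order [1, 2, 3, 4, 5], the degrees are [2, 2, 2, 2, 2], giving D = diag(2, 2, 2, 2, 2) and L = D - A. The smallest Laplacian eigenvalue is always 0. The next one, lambda_2 = 1.3820, measures how hard the graph is to disconnect: larger values mean better connectivity. The eigenvalues sum to 10, which equals trace(L) = 2|E|.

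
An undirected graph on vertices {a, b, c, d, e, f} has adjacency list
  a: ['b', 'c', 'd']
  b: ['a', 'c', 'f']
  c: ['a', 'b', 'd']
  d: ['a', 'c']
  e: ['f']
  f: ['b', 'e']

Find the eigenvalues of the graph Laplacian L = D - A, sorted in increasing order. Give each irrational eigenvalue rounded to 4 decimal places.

Each diagonal entry of L is the vertex degree and each off-diagonal entry is -1 where an edge is present, 0 otherwise; in the order [a, b, c, d, e, f] the diagonal is [3, 3, 3, 2, 1, 2]. Since every row of L sums to 0, the all-ones vector is in the kernel and 0 is an eigenvalue. The single zero eigenvalue shows the graph is connected. By the matrix-tree theorem the graph has (1/6) * product of the nonzero eigenvalues = 8 spanning trees.

[0, 0.4384, 2, 3, 4, 4.5616]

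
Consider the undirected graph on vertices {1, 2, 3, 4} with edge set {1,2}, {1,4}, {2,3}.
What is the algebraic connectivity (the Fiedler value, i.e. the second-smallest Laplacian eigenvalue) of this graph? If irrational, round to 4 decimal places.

Reading degrees in the order [1, 2, 3, 4] gives [2, 2, 1, 1]; set D = diag(2, 2, 1, 1) and form L = D - A. The sorted Laplacian eigenvalues are [0, 0.5858, 2, 3.4142]; the algebraic connectivity is the second entry, 0.5858. There is one zero in the spectrum, matching the 1 component. By the matrix-tree theorem the graph has (1/4) * product of the nonzero eigenvalues = 1 spanning tree.

0.5858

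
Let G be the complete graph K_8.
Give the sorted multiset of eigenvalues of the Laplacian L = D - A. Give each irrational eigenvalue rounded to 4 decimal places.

[0, 8, 8, 8, 8, 8, 8, 8]

The graph has 8 vertices and degree multiset [7, 7, 7, 7, 7, 7, 7, 7]; D is the diagonal matrix of degrees and L = D - A. Diagonalising L (or applying a numerical eigensolver to the 8x8 matrix) gives the spectrum above. By the matrix-tree theorem the graph has (1/8) * product of the nonzero eigenvalues = 262144 spanning trees.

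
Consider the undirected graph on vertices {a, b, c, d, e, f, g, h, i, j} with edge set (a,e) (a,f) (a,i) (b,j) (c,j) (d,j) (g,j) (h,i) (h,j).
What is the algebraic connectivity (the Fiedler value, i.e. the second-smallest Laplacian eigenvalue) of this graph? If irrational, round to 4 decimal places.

0.1512

With the vertex order [a, b, c, d, e, f, g, h, i, j], the degrees are [3, 1, 1, 1, 1, 1, 1, 2, 2, 5], giving D = diag(3, 1, 1, 1, 1, 1, 1, 2, 2, 5) and L = D - A. Computing the eigenvalues of L and sorting gives [0, 0.1512, 1, 1, 1, 1, 1, 2.6112, 4.1820, 6.0555]. The Fiedler value lambda_2 = 0.1512 is strictly positive, so the graph is connected. The largest eigenvalue, 6.0555, is at most the vertex count 10.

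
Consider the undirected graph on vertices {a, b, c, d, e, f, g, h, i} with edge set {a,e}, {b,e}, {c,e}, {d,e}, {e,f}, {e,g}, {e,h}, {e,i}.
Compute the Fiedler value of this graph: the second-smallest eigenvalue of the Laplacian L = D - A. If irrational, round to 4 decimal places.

1

Reading degrees in the order [a, b, c, d, e, f, g, h, i] gives [1, 1, 1, 1, 8, 1, 1, 1, 1]; set D = diag(1, 1, 1, 1, 8, 1, 1, 1, 1) and form L = D - A. The smallest Laplacian eigenvalue is always 0. The next one, lambda_2 = 1, measures how hard the graph is to disconnect: larger values mean better connectivity. By the matrix-tree theorem the graph has (1/9) * product of the nonzero eigenvalues = 1 spanning tree.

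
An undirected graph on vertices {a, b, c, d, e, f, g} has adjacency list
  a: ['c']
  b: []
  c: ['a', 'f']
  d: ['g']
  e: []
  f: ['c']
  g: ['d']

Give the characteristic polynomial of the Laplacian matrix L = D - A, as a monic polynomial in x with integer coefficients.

With the vertex order [a, b, c, d, e, f, g], the degrees are [1, 0, 2, 1, 0, 1, 1], giving D = diag(1, 0, 2, 1, 0, 1, 1) and L = D - A. Computing det(xI - L) by cofactor expansion (or equivalently via sum-over-permutations) gives x^7 - 6x^6 + 11x^5 - 6x^4. The constant term is 0 because L is singular (the all-ones vector lies in its kernel). The eigenvalues sum to 6, which equals trace(L) = 2|E|.

x^7 - 6x^6 + 11x^5 - 6x^4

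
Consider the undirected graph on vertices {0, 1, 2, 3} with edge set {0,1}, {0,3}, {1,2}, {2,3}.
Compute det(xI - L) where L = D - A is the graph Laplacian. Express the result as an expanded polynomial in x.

x^4 - 8x^3 + 20x^2 - 16x

With the vertex order [0, 1, 2, 3], the degrees are [2, 2, 2, 2], giving D = diag(2, 2, 2, 2) and L = D - A. Computing det(xI - L) by cofactor expansion (or equivalently via sum-over-permutations) gives x^4 - 8x^3 + 20x^2 - 16x. The coefficient of x^3 equals -trace(L) = -8, matching the sum of degrees. The eigenvalues sum to 8, which equals trace(L) = 2|E|.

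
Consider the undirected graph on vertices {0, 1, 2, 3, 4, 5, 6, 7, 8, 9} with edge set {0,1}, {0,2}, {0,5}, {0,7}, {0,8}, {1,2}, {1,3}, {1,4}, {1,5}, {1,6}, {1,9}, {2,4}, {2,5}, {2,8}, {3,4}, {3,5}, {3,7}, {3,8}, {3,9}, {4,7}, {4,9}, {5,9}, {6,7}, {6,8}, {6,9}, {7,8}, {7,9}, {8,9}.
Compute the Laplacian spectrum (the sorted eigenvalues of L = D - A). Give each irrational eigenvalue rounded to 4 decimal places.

[0, 3.3460, 4.2521, 5, 5.2128, 6.1282, 7.1601, 7.6678, 8.1448, 9.0882]

With the vertex order [0, 1, 2, 3, 4, 5, 6, 7, 8, 9], the degrees are [5, 7, 5, 6, 5, 5, 4, 6, 6, 7], giving D = diag(5, 7, 5, 6, 5, 5, 4, 6, 6, 7) and L = D - A. The multiplicity of 0 as a Laplacian eigenvalue equals the number of connected components. The single zero eigenvalue shows the graph is connected. There is one zero in the spectrum, matching the 1 component.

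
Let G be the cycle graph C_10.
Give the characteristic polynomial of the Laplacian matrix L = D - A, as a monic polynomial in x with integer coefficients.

x^10 - 20x^9 + 170x^8 - 800x^7 + 2275x^6 - 4004x^5 + 4290x^4 - 2640x^3 + 825x^2 - 100x

The graph has 10 vertices and degree multiset [2, 2, 2, 2, 2, 2, 2, 2, 2, 2]; D is the diagonal matrix of degrees and L = D - A. Computing det(xI - L) by cofactor expansion (or equivalently via sum-over-permutations) gives x^10 - 20x^9 + 170x^8 - 800x^7 + 2275x^6 - 4004x^5 + 4290x^4 - 2640x^3 + 825x^2 - 100x. The constant term is 0 because L is singular (the all-ones vector lies in its kernel).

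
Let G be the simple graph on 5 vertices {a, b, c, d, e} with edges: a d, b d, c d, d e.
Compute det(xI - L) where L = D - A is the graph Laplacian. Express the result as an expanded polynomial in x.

Each diagonal entry of L is the vertex degree and each off-diagonal entry is -1 where an edge is present, 0 otherwise; in the order [a, b, c, d, e] the diagonal is [1, 1, 1, 4, 1]. The eigenvalues of L are [0, 1, 1, 1, 5]; the characteristic polynomial is the product of (x - lambda_i), which multiplies out to x^5 - 8x^4 + 18x^3 - 16x^2 + 5x. The constant term is 0 because L is singular (the all-ones vector lies in its kernel). The largest eigenvalue, 5, is at most the vertex count 5.

x^5 - 8x^4 + 18x^3 - 16x^2 + 5x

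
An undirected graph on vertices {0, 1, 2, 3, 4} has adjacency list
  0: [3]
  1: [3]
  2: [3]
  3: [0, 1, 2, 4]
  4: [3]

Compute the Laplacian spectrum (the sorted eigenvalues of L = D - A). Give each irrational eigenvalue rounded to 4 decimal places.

[0, 1, 1, 1, 5]

Reading degrees in the order [0, 1, 2, 3, 4] gives [1, 1, 1, 4, 1]; set D = diag(1, 1, 1, 4, 1) and form L = D - A. Diagonalising L (or applying a numerical eigensolver to the 5x5 matrix) gives the spectrum above. The single zero eigenvalue shows the graph is connected. The eigenvalues sum to 8, which equals trace(L) = 2|E|.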